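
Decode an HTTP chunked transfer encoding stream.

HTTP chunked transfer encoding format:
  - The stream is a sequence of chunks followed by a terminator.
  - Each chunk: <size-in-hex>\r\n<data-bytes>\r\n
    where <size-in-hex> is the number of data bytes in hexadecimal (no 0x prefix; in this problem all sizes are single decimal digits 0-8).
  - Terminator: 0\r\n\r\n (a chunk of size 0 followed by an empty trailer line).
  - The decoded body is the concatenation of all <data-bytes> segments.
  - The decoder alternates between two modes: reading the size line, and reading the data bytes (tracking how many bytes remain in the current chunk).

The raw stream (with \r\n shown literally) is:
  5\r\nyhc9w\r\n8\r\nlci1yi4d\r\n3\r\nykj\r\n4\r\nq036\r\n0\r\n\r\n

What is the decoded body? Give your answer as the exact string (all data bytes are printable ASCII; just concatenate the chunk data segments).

Answer: yhc9wlci1yi4dykjq036

Derivation:
Chunk 1: stream[0..1]='5' size=0x5=5, data at stream[3..8]='yhc9w' -> body[0..5], body so far='yhc9w'
Chunk 2: stream[10..11]='8' size=0x8=8, data at stream[13..21]='lci1yi4d' -> body[5..13], body so far='yhc9wlci1yi4d'
Chunk 3: stream[23..24]='3' size=0x3=3, data at stream[26..29]='ykj' -> body[13..16], body so far='yhc9wlci1yi4dykj'
Chunk 4: stream[31..32]='4' size=0x4=4, data at stream[34..38]='q036' -> body[16..20], body so far='yhc9wlci1yi4dykjq036'
Chunk 5: stream[40..41]='0' size=0 (terminator). Final body='yhc9wlci1yi4dykjq036' (20 bytes)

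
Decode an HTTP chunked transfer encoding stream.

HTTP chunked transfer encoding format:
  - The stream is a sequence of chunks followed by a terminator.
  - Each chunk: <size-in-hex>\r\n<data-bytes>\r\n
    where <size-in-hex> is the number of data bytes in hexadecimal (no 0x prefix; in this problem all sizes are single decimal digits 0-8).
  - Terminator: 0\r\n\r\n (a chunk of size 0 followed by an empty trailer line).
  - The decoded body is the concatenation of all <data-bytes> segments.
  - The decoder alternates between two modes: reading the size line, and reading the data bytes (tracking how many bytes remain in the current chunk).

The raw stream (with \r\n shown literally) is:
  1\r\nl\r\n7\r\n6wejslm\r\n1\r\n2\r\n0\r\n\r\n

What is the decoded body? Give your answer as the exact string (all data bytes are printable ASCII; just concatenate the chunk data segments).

Chunk 1: stream[0..1]='1' size=0x1=1, data at stream[3..4]='l' -> body[0..1], body so far='l'
Chunk 2: stream[6..7]='7' size=0x7=7, data at stream[9..16]='6wejslm' -> body[1..8], body so far='l6wejslm'
Chunk 3: stream[18..19]='1' size=0x1=1, data at stream[21..22]='2' -> body[8..9], body so far='l6wejslm2'
Chunk 4: stream[24..25]='0' size=0 (terminator). Final body='l6wejslm2' (9 bytes)

Answer: l6wejslm2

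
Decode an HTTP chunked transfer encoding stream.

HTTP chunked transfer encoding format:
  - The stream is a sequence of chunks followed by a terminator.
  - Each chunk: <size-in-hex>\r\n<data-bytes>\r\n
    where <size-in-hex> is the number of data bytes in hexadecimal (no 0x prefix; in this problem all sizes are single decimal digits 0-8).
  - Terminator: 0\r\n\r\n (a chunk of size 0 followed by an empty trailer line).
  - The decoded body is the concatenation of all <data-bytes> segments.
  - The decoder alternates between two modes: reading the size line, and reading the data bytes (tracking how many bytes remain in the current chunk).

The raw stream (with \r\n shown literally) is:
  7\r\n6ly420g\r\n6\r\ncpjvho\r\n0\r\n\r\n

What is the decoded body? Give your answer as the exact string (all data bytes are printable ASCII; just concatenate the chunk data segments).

Answer: 6ly420gcpjvho

Derivation:
Chunk 1: stream[0..1]='7' size=0x7=7, data at stream[3..10]='6ly420g' -> body[0..7], body so far='6ly420g'
Chunk 2: stream[12..13]='6' size=0x6=6, data at stream[15..21]='cpjvho' -> body[7..13], body so far='6ly420gcpjvho'
Chunk 3: stream[23..24]='0' size=0 (terminator). Final body='6ly420gcpjvho' (13 bytes)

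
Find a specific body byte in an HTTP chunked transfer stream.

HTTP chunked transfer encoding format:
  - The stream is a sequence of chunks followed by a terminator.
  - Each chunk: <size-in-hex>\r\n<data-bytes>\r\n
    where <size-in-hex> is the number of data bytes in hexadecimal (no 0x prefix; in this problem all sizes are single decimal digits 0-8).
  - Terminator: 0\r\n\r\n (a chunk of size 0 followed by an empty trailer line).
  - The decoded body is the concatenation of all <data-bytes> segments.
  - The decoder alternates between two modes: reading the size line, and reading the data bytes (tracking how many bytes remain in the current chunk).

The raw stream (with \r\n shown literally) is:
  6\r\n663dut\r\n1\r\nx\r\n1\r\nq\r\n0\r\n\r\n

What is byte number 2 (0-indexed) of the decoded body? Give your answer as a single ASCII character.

Answer: 3

Derivation:
Chunk 1: stream[0..1]='6' size=0x6=6, data at stream[3..9]='663dut' -> body[0..6], body so far='663dut'
Chunk 2: stream[11..12]='1' size=0x1=1, data at stream[14..15]='x' -> body[6..7], body so far='663dutx'
Chunk 3: stream[17..18]='1' size=0x1=1, data at stream[20..21]='q' -> body[7..8], body so far='663dutxq'
Chunk 4: stream[23..24]='0' size=0 (terminator). Final body='663dutxq' (8 bytes)
Body byte 2 = '3'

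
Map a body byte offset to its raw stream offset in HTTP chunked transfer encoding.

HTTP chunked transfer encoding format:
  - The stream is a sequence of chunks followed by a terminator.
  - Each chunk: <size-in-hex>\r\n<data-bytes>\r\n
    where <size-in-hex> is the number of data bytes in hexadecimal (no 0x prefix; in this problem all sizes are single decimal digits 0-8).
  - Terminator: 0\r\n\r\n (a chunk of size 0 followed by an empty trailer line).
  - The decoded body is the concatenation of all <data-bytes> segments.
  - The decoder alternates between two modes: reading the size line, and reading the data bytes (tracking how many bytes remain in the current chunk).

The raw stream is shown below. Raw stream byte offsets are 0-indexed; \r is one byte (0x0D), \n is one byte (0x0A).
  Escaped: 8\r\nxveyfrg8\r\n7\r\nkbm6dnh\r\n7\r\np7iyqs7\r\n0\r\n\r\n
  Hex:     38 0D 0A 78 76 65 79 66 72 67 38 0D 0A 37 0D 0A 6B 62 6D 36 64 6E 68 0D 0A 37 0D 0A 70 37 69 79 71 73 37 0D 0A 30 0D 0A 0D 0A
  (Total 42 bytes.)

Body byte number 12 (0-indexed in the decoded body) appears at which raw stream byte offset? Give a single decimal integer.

Chunk 1: stream[0..1]='8' size=0x8=8, data at stream[3..11]='xveyfrg8' -> body[0..8], body so far='xveyfrg8'
Chunk 2: stream[13..14]='7' size=0x7=7, data at stream[16..23]='kbm6dnh' -> body[8..15], body so far='xveyfrg8kbm6dnh'
Chunk 3: stream[25..26]='7' size=0x7=7, data at stream[28..35]='p7iyqs7' -> body[15..22], body so far='xveyfrg8kbm6dnhp7iyqs7'
Chunk 4: stream[37..38]='0' size=0 (terminator). Final body='xveyfrg8kbm6dnhp7iyqs7' (22 bytes)
Body byte 12 at stream offset 20

Answer: 20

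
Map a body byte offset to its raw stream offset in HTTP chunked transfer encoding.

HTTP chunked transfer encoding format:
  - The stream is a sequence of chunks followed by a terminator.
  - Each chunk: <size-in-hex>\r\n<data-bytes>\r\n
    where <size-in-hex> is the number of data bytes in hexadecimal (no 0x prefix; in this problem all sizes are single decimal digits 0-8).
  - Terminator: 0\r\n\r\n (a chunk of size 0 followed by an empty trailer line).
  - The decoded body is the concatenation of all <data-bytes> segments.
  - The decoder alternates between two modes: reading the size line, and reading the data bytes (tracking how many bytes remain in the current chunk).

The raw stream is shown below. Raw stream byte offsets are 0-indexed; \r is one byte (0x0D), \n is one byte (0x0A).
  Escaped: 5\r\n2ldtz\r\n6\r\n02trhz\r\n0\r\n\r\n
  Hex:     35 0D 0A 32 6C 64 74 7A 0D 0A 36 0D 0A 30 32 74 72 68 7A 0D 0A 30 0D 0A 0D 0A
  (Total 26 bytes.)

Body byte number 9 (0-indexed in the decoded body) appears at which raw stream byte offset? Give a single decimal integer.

Chunk 1: stream[0..1]='5' size=0x5=5, data at stream[3..8]='2ldtz' -> body[0..5], body so far='2ldtz'
Chunk 2: stream[10..11]='6' size=0x6=6, data at stream[13..19]='02trhz' -> body[5..11], body so far='2ldtz02trhz'
Chunk 3: stream[21..22]='0' size=0 (terminator). Final body='2ldtz02trhz' (11 bytes)
Body byte 9 at stream offset 17

Answer: 17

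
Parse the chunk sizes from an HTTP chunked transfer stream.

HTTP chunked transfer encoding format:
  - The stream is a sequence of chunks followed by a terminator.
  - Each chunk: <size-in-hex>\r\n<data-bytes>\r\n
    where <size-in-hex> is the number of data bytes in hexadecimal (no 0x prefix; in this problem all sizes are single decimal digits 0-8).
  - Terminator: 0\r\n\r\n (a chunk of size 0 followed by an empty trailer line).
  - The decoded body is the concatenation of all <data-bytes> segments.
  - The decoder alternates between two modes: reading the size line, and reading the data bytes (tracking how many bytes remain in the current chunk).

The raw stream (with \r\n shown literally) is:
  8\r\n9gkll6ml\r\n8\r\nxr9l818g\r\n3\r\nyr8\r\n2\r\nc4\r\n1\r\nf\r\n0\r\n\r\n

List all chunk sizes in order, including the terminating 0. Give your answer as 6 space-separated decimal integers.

Chunk 1: stream[0..1]='8' size=0x8=8, data at stream[3..11]='9gkll6ml' -> body[0..8], body so far='9gkll6ml'
Chunk 2: stream[13..14]='8' size=0x8=8, data at stream[16..24]='xr9l818g' -> body[8..16], body so far='9gkll6mlxr9l818g'
Chunk 3: stream[26..27]='3' size=0x3=3, data at stream[29..32]='yr8' -> body[16..19], body so far='9gkll6mlxr9l818gyr8'
Chunk 4: stream[34..35]='2' size=0x2=2, data at stream[37..39]='c4' -> body[19..21], body so far='9gkll6mlxr9l818gyr8c4'
Chunk 5: stream[41..42]='1' size=0x1=1, data at stream[44..45]='f' -> body[21..22], body so far='9gkll6mlxr9l818gyr8c4f'
Chunk 6: stream[47..48]='0' size=0 (terminator). Final body='9gkll6mlxr9l818gyr8c4f' (22 bytes)

Answer: 8 8 3 2 1 0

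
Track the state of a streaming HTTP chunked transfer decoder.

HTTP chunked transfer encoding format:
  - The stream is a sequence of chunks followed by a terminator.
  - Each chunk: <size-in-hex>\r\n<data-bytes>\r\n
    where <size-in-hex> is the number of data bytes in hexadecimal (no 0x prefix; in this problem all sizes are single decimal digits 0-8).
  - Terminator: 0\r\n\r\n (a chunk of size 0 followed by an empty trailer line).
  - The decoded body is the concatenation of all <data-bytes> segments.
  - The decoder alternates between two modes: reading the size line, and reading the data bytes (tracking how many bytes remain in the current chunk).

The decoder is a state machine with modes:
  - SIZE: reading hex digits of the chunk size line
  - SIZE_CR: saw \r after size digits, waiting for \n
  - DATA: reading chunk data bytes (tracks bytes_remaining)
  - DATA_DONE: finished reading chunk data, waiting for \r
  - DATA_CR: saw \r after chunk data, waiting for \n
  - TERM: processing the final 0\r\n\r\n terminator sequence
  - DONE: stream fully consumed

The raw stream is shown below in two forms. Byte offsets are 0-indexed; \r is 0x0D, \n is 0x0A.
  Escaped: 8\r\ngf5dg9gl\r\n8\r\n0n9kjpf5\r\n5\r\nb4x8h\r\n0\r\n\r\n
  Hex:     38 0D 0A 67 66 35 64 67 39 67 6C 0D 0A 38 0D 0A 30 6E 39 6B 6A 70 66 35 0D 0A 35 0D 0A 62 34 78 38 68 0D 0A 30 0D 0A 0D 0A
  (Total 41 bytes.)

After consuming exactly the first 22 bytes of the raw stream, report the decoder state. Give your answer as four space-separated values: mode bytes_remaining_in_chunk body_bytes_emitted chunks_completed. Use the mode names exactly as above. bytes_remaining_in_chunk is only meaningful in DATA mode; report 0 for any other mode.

Answer: DATA 2 14 1

Derivation:
Byte 0 = '8': mode=SIZE remaining=0 emitted=0 chunks_done=0
Byte 1 = 0x0D: mode=SIZE_CR remaining=0 emitted=0 chunks_done=0
Byte 2 = 0x0A: mode=DATA remaining=8 emitted=0 chunks_done=0
Byte 3 = 'g': mode=DATA remaining=7 emitted=1 chunks_done=0
Byte 4 = 'f': mode=DATA remaining=6 emitted=2 chunks_done=0
Byte 5 = '5': mode=DATA remaining=5 emitted=3 chunks_done=0
Byte 6 = 'd': mode=DATA remaining=4 emitted=4 chunks_done=0
Byte 7 = 'g': mode=DATA remaining=3 emitted=5 chunks_done=0
Byte 8 = '9': mode=DATA remaining=2 emitted=6 chunks_done=0
Byte 9 = 'g': mode=DATA remaining=1 emitted=7 chunks_done=0
Byte 10 = 'l': mode=DATA_DONE remaining=0 emitted=8 chunks_done=0
Byte 11 = 0x0D: mode=DATA_CR remaining=0 emitted=8 chunks_done=0
Byte 12 = 0x0A: mode=SIZE remaining=0 emitted=8 chunks_done=1
Byte 13 = '8': mode=SIZE remaining=0 emitted=8 chunks_done=1
Byte 14 = 0x0D: mode=SIZE_CR remaining=0 emitted=8 chunks_done=1
Byte 15 = 0x0A: mode=DATA remaining=8 emitted=8 chunks_done=1
Byte 16 = '0': mode=DATA remaining=7 emitted=9 chunks_done=1
Byte 17 = 'n': mode=DATA remaining=6 emitted=10 chunks_done=1
Byte 18 = '9': mode=DATA remaining=5 emitted=11 chunks_done=1
Byte 19 = 'k': mode=DATA remaining=4 emitted=12 chunks_done=1
Byte 20 = 'j': mode=DATA remaining=3 emitted=13 chunks_done=1
Byte 21 = 'p': mode=DATA remaining=2 emitted=14 chunks_done=1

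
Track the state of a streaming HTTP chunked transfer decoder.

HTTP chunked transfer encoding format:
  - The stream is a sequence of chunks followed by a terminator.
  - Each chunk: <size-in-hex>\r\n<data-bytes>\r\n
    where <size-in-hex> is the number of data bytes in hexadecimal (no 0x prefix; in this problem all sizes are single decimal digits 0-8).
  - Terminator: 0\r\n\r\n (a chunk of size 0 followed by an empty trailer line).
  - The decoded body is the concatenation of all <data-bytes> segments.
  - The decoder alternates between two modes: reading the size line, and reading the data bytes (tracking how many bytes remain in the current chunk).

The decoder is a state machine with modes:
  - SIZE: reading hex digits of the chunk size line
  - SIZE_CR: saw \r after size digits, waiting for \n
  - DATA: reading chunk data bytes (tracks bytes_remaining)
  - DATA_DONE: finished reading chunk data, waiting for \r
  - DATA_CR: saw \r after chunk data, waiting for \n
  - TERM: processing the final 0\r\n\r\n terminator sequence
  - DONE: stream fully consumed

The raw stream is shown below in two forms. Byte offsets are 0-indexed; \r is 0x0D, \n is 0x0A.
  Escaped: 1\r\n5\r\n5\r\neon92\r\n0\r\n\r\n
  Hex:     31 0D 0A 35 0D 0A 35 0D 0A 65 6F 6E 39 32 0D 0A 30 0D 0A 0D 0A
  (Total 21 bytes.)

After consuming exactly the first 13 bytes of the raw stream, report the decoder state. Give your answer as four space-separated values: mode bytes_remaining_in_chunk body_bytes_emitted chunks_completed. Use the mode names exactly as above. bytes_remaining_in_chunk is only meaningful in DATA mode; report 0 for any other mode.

Answer: DATA 1 5 1

Derivation:
Byte 0 = '1': mode=SIZE remaining=0 emitted=0 chunks_done=0
Byte 1 = 0x0D: mode=SIZE_CR remaining=0 emitted=0 chunks_done=0
Byte 2 = 0x0A: mode=DATA remaining=1 emitted=0 chunks_done=0
Byte 3 = '5': mode=DATA_DONE remaining=0 emitted=1 chunks_done=0
Byte 4 = 0x0D: mode=DATA_CR remaining=0 emitted=1 chunks_done=0
Byte 5 = 0x0A: mode=SIZE remaining=0 emitted=1 chunks_done=1
Byte 6 = '5': mode=SIZE remaining=0 emitted=1 chunks_done=1
Byte 7 = 0x0D: mode=SIZE_CR remaining=0 emitted=1 chunks_done=1
Byte 8 = 0x0A: mode=DATA remaining=5 emitted=1 chunks_done=1
Byte 9 = 'e': mode=DATA remaining=4 emitted=2 chunks_done=1
Byte 10 = 'o': mode=DATA remaining=3 emitted=3 chunks_done=1
Byte 11 = 'n': mode=DATA remaining=2 emitted=4 chunks_done=1
Byte 12 = '9': mode=DATA remaining=1 emitted=5 chunks_done=1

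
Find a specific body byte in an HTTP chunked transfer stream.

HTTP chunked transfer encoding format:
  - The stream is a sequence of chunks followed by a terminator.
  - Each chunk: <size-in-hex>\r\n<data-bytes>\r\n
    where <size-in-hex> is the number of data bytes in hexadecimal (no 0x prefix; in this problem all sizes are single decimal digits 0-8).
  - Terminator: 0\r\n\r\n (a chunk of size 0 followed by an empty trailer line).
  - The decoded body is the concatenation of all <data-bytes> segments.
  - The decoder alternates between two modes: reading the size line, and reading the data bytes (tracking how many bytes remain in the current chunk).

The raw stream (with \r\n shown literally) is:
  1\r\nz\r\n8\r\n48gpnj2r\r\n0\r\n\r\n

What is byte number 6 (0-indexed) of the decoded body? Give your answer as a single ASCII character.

Answer: j

Derivation:
Chunk 1: stream[0..1]='1' size=0x1=1, data at stream[3..4]='z' -> body[0..1], body so far='z'
Chunk 2: stream[6..7]='8' size=0x8=8, data at stream[9..17]='48gpnj2r' -> body[1..9], body so far='z48gpnj2r'
Chunk 3: stream[19..20]='0' size=0 (terminator). Final body='z48gpnj2r' (9 bytes)
Body byte 6 = 'j'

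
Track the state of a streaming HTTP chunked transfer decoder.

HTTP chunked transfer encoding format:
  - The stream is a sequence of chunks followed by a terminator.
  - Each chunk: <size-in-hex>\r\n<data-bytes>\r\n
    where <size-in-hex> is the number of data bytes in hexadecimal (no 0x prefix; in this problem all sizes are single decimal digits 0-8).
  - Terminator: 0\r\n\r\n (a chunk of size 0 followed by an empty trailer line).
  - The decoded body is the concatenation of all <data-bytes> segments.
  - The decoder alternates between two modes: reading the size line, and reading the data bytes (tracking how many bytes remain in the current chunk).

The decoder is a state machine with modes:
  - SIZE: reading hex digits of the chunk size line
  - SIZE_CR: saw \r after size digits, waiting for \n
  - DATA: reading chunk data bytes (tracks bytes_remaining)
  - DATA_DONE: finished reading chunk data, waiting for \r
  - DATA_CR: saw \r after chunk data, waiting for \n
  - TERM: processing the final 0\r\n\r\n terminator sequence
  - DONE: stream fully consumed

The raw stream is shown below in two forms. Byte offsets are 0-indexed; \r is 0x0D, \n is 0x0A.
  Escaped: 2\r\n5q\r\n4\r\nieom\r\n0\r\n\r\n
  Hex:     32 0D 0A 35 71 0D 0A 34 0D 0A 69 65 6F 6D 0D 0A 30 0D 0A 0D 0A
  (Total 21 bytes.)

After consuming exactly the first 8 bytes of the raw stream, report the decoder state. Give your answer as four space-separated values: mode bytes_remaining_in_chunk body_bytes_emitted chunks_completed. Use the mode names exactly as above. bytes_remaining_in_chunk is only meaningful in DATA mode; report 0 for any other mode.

Answer: SIZE 0 2 1

Derivation:
Byte 0 = '2': mode=SIZE remaining=0 emitted=0 chunks_done=0
Byte 1 = 0x0D: mode=SIZE_CR remaining=0 emitted=0 chunks_done=0
Byte 2 = 0x0A: mode=DATA remaining=2 emitted=0 chunks_done=0
Byte 3 = '5': mode=DATA remaining=1 emitted=1 chunks_done=0
Byte 4 = 'q': mode=DATA_DONE remaining=0 emitted=2 chunks_done=0
Byte 5 = 0x0D: mode=DATA_CR remaining=0 emitted=2 chunks_done=0
Byte 6 = 0x0A: mode=SIZE remaining=0 emitted=2 chunks_done=1
Byte 7 = '4': mode=SIZE remaining=0 emitted=2 chunks_done=1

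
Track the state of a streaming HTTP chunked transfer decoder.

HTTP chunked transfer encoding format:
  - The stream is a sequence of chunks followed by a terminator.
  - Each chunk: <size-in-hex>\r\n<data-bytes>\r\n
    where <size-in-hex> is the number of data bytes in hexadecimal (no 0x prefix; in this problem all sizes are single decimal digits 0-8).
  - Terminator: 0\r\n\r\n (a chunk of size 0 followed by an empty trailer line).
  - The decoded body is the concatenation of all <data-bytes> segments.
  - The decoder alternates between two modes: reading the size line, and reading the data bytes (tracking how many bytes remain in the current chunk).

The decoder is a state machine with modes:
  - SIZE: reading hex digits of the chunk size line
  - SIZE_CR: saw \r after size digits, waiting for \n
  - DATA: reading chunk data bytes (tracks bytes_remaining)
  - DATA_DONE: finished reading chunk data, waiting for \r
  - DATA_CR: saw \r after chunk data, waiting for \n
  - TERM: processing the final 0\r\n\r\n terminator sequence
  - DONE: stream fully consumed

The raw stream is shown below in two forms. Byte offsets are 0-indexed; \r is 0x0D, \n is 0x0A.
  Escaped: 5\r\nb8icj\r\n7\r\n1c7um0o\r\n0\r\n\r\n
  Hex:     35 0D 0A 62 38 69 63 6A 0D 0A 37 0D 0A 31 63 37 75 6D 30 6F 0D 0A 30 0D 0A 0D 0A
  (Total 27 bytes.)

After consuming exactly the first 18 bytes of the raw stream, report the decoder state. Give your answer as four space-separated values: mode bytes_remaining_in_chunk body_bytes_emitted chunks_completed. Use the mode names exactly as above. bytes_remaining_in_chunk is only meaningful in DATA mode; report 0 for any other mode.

Answer: DATA 2 10 1

Derivation:
Byte 0 = '5': mode=SIZE remaining=0 emitted=0 chunks_done=0
Byte 1 = 0x0D: mode=SIZE_CR remaining=0 emitted=0 chunks_done=0
Byte 2 = 0x0A: mode=DATA remaining=5 emitted=0 chunks_done=0
Byte 3 = 'b': mode=DATA remaining=4 emitted=1 chunks_done=0
Byte 4 = '8': mode=DATA remaining=3 emitted=2 chunks_done=0
Byte 5 = 'i': mode=DATA remaining=2 emitted=3 chunks_done=0
Byte 6 = 'c': mode=DATA remaining=1 emitted=4 chunks_done=0
Byte 7 = 'j': mode=DATA_DONE remaining=0 emitted=5 chunks_done=0
Byte 8 = 0x0D: mode=DATA_CR remaining=0 emitted=5 chunks_done=0
Byte 9 = 0x0A: mode=SIZE remaining=0 emitted=5 chunks_done=1
Byte 10 = '7': mode=SIZE remaining=0 emitted=5 chunks_done=1
Byte 11 = 0x0D: mode=SIZE_CR remaining=0 emitted=5 chunks_done=1
Byte 12 = 0x0A: mode=DATA remaining=7 emitted=5 chunks_done=1
Byte 13 = '1': mode=DATA remaining=6 emitted=6 chunks_done=1
Byte 14 = 'c': mode=DATA remaining=5 emitted=7 chunks_done=1
Byte 15 = '7': mode=DATA remaining=4 emitted=8 chunks_done=1
Byte 16 = 'u': mode=DATA remaining=3 emitted=9 chunks_done=1
Byte 17 = 'm': mode=DATA remaining=2 emitted=10 chunks_done=1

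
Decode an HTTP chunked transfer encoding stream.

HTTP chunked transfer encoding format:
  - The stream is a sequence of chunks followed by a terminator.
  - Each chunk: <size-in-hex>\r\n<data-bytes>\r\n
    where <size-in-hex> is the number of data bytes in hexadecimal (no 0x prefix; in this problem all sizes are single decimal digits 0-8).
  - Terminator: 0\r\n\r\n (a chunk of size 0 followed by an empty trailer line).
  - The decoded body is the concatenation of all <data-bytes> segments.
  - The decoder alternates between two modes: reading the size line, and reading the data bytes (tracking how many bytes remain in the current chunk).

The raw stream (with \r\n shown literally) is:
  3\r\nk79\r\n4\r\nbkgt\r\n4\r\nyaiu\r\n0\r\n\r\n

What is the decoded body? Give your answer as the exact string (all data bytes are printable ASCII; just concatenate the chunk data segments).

Answer: k79bkgtyaiu

Derivation:
Chunk 1: stream[0..1]='3' size=0x3=3, data at stream[3..6]='k79' -> body[0..3], body so far='k79'
Chunk 2: stream[8..9]='4' size=0x4=4, data at stream[11..15]='bkgt' -> body[3..7], body so far='k79bkgt'
Chunk 3: stream[17..18]='4' size=0x4=4, data at stream[20..24]='yaiu' -> body[7..11], body so far='k79bkgtyaiu'
Chunk 4: stream[26..27]='0' size=0 (terminator). Final body='k79bkgtyaiu' (11 bytes)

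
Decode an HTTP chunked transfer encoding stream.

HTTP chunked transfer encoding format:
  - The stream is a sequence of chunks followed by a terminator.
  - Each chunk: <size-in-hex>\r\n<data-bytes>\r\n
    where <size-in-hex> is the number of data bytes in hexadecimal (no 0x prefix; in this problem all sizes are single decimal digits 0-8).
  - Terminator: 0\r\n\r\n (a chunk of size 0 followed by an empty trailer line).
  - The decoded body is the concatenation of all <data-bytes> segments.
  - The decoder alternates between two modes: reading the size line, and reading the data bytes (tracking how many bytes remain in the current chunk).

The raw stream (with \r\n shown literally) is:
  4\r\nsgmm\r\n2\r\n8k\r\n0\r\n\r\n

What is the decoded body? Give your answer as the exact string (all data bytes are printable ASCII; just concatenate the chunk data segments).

Chunk 1: stream[0..1]='4' size=0x4=4, data at stream[3..7]='sgmm' -> body[0..4], body so far='sgmm'
Chunk 2: stream[9..10]='2' size=0x2=2, data at stream[12..14]='8k' -> body[4..6], body so far='sgmm8k'
Chunk 3: stream[16..17]='0' size=0 (terminator). Final body='sgmm8k' (6 bytes)

Answer: sgmm8k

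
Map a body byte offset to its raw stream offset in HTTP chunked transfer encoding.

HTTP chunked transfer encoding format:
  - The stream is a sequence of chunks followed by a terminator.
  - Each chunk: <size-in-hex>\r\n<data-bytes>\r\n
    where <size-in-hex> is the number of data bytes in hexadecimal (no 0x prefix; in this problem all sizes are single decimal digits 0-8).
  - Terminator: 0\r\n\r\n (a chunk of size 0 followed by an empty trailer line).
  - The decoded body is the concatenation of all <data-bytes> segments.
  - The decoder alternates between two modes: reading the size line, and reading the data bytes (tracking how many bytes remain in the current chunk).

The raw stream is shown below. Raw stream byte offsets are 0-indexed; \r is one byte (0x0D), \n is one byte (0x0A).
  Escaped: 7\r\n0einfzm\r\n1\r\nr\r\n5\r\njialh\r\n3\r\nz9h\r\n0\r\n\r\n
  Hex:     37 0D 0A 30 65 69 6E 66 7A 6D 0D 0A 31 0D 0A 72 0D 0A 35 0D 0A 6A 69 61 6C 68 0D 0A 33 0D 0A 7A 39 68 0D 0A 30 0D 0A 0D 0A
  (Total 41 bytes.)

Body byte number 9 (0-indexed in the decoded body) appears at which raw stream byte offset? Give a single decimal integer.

Chunk 1: stream[0..1]='7' size=0x7=7, data at stream[3..10]='0einfzm' -> body[0..7], body so far='0einfzm'
Chunk 2: stream[12..13]='1' size=0x1=1, data at stream[15..16]='r' -> body[7..8], body so far='0einfzmr'
Chunk 3: stream[18..19]='5' size=0x5=5, data at stream[21..26]='jialh' -> body[8..13], body so far='0einfzmrjialh'
Chunk 4: stream[28..29]='3' size=0x3=3, data at stream[31..34]='z9h' -> body[13..16], body so far='0einfzmrjialhz9h'
Chunk 5: stream[36..37]='0' size=0 (terminator). Final body='0einfzmrjialhz9h' (16 bytes)
Body byte 9 at stream offset 22

Answer: 22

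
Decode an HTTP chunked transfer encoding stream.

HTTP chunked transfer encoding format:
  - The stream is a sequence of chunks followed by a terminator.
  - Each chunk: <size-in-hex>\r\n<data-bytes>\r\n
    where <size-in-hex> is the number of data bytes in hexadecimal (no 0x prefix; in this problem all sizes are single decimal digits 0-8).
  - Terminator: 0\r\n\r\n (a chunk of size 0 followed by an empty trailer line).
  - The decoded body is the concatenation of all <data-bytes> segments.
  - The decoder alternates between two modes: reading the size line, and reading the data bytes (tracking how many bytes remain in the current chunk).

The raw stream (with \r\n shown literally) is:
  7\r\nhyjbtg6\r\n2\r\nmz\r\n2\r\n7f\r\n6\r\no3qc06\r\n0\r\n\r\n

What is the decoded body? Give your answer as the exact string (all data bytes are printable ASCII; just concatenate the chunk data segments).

Chunk 1: stream[0..1]='7' size=0x7=7, data at stream[3..10]='hyjbtg6' -> body[0..7], body so far='hyjbtg6'
Chunk 2: stream[12..13]='2' size=0x2=2, data at stream[15..17]='mz' -> body[7..9], body so far='hyjbtg6mz'
Chunk 3: stream[19..20]='2' size=0x2=2, data at stream[22..24]='7f' -> body[9..11], body so far='hyjbtg6mz7f'
Chunk 4: stream[26..27]='6' size=0x6=6, data at stream[29..35]='o3qc06' -> body[11..17], body so far='hyjbtg6mz7fo3qc06'
Chunk 5: stream[37..38]='0' size=0 (terminator). Final body='hyjbtg6mz7fo3qc06' (17 bytes)

Answer: hyjbtg6mz7fo3qc06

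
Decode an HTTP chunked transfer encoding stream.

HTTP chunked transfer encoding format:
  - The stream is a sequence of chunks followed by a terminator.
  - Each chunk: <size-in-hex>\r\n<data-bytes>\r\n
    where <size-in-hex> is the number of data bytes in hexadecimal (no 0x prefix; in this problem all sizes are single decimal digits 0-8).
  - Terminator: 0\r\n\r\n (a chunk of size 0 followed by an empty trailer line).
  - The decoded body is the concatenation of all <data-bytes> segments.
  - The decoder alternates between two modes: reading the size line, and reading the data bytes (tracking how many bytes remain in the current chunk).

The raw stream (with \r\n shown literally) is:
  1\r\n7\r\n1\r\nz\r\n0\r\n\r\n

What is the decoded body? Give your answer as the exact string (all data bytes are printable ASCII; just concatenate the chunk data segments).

Chunk 1: stream[0..1]='1' size=0x1=1, data at stream[3..4]='7' -> body[0..1], body so far='7'
Chunk 2: stream[6..7]='1' size=0x1=1, data at stream[9..10]='z' -> body[1..2], body so far='7z'
Chunk 3: stream[12..13]='0' size=0 (terminator). Final body='7z' (2 bytes)

Answer: 7z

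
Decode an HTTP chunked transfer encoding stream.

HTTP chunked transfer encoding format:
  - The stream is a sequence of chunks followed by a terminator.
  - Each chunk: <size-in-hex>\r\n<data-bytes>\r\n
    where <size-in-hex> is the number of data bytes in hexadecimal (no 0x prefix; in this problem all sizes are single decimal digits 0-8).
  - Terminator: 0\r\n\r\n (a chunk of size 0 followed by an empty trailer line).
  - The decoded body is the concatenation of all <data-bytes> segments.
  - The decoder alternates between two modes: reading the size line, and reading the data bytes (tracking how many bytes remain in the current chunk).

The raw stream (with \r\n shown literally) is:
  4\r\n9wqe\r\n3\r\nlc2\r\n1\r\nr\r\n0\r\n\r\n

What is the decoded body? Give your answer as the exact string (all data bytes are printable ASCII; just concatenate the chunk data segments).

Answer: 9wqelc2r

Derivation:
Chunk 1: stream[0..1]='4' size=0x4=4, data at stream[3..7]='9wqe' -> body[0..4], body so far='9wqe'
Chunk 2: stream[9..10]='3' size=0x3=3, data at stream[12..15]='lc2' -> body[4..7], body so far='9wqelc2'
Chunk 3: stream[17..18]='1' size=0x1=1, data at stream[20..21]='r' -> body[7..8], body so far='9wqelc2r'
Chunk 4: stream[23..24]='0' size=0 (terminator). Final body='9wqelc2r' (8 bytes)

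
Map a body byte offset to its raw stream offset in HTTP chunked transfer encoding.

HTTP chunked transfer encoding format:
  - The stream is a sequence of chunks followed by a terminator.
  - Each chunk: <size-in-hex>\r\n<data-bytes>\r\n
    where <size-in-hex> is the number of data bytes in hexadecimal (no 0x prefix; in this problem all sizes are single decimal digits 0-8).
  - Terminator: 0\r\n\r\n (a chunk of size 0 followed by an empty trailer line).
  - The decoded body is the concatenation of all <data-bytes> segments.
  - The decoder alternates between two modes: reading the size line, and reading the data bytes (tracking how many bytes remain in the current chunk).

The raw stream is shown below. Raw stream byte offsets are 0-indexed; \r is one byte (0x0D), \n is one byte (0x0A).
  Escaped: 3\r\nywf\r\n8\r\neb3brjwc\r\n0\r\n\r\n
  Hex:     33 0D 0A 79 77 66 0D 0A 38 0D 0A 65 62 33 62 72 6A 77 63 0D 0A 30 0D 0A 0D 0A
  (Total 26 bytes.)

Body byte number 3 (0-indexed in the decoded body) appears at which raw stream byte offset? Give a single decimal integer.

Chunk 1: stream[0..1]='3' size=0x3=3, data at stream[3..6]='ywf' -> body[0..3], body so far='ywf'
Chunk 2: stream[8..9]='8' size=0x8=8, data at stream[11..19]='eb3brjwc' -> body[3..11], body so far='ywfeb3brjwc'
Chunk 3: stream[21..22]='0' size=0 (terminator). Final body='ywfeb3brjwc' (11 bytes)
Body byte 3 at stream offset 11

Answer: 11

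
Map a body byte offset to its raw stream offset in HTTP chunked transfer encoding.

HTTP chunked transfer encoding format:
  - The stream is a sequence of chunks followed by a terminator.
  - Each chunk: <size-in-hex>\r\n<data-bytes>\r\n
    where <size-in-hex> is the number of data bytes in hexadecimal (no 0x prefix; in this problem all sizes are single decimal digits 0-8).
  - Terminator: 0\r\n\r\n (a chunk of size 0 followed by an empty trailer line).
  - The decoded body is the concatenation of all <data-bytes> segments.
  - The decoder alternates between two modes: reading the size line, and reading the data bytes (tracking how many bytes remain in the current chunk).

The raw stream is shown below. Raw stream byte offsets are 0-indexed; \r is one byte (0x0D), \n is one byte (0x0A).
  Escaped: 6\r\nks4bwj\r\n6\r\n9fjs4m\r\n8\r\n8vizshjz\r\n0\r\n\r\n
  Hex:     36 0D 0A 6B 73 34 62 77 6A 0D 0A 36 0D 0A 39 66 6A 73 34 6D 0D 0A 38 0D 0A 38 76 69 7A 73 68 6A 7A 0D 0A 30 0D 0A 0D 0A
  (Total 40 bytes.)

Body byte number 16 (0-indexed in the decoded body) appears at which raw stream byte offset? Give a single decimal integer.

Chunk 1: stream[0..1]='6' size=0x6=6, data at stream[3..9]='ks4bwj' -> body[0..6], body so far='ks4bwj'
Chunk 2: stream[11..12]='6' size=0x6=6, data at stream[14..20]='9fjs4m' -> body[6..12], body so far='ks4bwj9fjs4m'
Chunk 3: stream[22..23]='8' size=0x8=8, data at stream[25..33]='8vizshjz' -> body[12..20], body so far='ks4bwj9fjs4m8vizshjz'
Chunk 4: stream[35..36]='0' size=0 (terminator). Final body='ks4bwj9fjs4m8vizshjz' (20 bytes)
Body byte 16 at stream offset 29

Answer: 29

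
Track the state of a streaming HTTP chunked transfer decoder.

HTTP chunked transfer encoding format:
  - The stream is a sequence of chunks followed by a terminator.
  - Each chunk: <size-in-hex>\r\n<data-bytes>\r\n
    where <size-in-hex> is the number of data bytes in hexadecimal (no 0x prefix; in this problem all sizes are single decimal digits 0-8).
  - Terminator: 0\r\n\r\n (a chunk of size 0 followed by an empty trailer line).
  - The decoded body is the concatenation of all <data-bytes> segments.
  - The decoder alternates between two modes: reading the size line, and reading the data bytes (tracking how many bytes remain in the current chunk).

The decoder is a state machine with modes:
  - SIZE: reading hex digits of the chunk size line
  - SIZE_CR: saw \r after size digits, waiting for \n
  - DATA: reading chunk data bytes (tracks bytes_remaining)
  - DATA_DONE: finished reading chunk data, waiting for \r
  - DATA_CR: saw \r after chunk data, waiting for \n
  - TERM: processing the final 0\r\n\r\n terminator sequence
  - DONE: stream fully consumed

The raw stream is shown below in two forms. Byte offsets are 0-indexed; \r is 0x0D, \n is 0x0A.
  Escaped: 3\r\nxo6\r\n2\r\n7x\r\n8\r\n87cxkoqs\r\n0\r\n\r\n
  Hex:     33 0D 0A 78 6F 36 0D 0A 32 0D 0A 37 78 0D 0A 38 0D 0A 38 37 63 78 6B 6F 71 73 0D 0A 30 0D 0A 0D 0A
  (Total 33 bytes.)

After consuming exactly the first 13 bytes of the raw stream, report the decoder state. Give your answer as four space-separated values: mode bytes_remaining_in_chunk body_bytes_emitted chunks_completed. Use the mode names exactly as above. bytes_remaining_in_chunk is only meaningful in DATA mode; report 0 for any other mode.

Answer: DATA_DONE 0 5 1

Derivation:
Byte 0 = '3': mode=SIZE remaining=0 emitted=0 chunks_done=0
Byte 1 = 0x0D: mode=SIZE_CR remaining=0 emitted=0 chunks_done=0
Byte 2 = 0x0A: mode=DATA remaining=3 emitted=0 chunks_done=0
Byte 3 = 'x': mode=DATA remaining=2 emitted=1 chunks_done=0
Byte 4 = 'o': mode=DATA remaining=1 emitted=2 chunks_done=0
Byte 5 = '6': mode=DATA_DONE remaining=0 emitted=3 chunks_done=0
Byte 6 = 0x0D: mode=DATA_CR remaining=0 emitted=3 chunks_done=0
Byte 7 = 0x0A: mode=SIZE remaining=0 emitted=3 chunks_done=1
Byte 8 = '2': mode=SIZE remaining=0 emitted=3 chunks_done=1
Byte 9 = 0x0D: mode=SIZE_CR remaining=0 emitted=3 chunks_done=1
Byte 10 = 0x0A: mode=DATA remaining=2 emitted=3 chunks_done=1
Byte 11 = '7': mode=DATA remaining=1 emitted=4 chunks_done=1
Byte 12 = 'x': mode=DATA_DONE remaining=0 emitted=5 chunks_done=1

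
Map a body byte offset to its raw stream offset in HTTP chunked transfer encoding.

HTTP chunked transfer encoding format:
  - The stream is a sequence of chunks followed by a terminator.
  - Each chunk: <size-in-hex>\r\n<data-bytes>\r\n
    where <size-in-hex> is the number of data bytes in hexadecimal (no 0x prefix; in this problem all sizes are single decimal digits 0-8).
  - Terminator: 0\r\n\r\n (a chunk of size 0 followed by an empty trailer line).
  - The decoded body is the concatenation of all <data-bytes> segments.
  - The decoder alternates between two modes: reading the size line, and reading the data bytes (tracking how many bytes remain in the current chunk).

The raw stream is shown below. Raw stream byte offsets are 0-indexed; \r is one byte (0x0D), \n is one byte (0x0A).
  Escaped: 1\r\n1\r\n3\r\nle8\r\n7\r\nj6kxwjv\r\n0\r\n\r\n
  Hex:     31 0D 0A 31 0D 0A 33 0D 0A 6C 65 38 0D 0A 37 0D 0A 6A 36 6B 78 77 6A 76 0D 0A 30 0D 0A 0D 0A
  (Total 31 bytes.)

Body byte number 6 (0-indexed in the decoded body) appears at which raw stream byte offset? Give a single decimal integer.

Answer: 19

Derivation:
Chunk 1: stream[0..1]='1' size=0x1=1, data at stream[3..4]='1' -> body[0..1], body so far='1'
Chunk 2: stream[6..7]='3' size=0x3=3, data at stream[9..12]='le8' -> body[1..4], body so far='1le8'
Chunk 3: stream[14..15]='7' size=0x7=7, data at stream[17..24]='j6kxwjv' -> body[4..11], body so far='1le8j6kxwjv'
Chunk 4: stream[26..27]='0' size=0 (terminator). Final body='1le8j6kxwjv' (11 bytes)
Body byte 6 at stream offset 19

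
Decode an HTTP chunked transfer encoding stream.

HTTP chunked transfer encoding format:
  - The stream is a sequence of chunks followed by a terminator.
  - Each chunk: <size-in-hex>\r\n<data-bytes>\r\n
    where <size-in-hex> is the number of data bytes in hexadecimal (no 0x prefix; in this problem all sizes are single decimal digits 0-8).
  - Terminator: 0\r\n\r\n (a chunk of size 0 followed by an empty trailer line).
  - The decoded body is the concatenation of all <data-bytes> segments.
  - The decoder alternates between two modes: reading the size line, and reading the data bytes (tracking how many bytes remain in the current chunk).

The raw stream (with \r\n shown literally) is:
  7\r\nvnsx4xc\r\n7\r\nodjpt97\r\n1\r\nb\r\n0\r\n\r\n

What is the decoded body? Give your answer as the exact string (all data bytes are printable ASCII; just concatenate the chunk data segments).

Answer: vnsx4xcodjpt97b

Derivation:
Chunk 1: stream[0..1]='7' size=0x7=7, data at stream[3..10]='vnsx4xc' -> body[0..7], body so far='vnsx4xc'
Chunk 2: stream[12..13]='7' size=0x7=7, data at stream[15..22]='odjpt97' -> body[7..14], body so far='vnsx4xcodjpt97'
Chunk 3: stream[24..25]='1' size=0x1=1, data at stream[27..28]='b' -> body[14..15], body so far='vnsx4xcodjpt97b'
Chunk 4: stream[30..31]='0' size=0 (terminator). Final body='vnsx4xcodjpt97b' (15 bytes)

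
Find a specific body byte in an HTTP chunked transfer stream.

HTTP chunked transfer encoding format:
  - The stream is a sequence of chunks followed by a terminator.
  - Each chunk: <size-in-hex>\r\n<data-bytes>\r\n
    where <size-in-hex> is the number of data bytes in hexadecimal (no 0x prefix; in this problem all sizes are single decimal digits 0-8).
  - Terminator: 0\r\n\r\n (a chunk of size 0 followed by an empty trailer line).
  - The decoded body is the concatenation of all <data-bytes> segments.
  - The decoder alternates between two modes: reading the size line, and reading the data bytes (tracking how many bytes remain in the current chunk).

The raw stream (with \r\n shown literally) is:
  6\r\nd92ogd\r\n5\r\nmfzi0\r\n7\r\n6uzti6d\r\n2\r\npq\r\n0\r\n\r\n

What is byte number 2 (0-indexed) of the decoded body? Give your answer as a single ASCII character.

Answer: 2

Derivation:
Chunk 1: stream[0..1]='6' size=0x6=6, data at stream[3..9]='d92ogd' -> body[0..6], body so far='d92ogd'
Chunk 2: stream[11..12]='5' size=0x5=5, data at stream[14..19]='mfzi0' -> body[6..11], body so far='d92ogdmfzi0'
Chunk 3: stream[21..22]='7' size=0x7=7, data at stream[24..31]='6uzti6d' -> body[11..18], body so far='d92ogdmfzi06uzti6d'
Chunk 4: stream[33..34]='2' size=0x2=2, data at stream[36..38]='pq' -> body[18..20], body so far='d92ogdmfzi06uzti6dpq'
Chunk 5: stream[40..41]='0' size=0 (terminator). Final body='d92ogdmfzi06uzti6dpq' (20 bytes)
Body byte 2 = '2'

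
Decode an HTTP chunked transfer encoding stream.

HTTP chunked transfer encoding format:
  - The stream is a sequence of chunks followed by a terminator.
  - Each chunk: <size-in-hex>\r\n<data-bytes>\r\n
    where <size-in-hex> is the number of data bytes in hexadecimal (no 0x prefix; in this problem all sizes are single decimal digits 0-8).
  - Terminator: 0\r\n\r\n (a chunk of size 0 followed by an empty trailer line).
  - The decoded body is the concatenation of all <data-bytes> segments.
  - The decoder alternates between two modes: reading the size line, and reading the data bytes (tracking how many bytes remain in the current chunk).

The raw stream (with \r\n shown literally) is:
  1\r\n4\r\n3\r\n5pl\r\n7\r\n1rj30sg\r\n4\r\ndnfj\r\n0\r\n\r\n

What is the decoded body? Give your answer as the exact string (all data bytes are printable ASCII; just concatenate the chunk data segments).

Answer: 45pl1rj30sgdnfj

Derivation:
Chunk 1: stream[0..1]='1' size=0x1=1, data at stream[3..4]='4' -> body[0..1], body so far='4'
Chunk 2: stream[6..7]='3' size=0x3=3, data at stream[9..12]='5pl' -> body[1..4], body so far='45pl'
Chunk 3: stream[14..15]='7' size=0x7=7, data at stream[17..24]='1rj30sg' -> body[4..11], body so far='45pl1rj30sg'
Chunk 4: stream[26..27]='4' size=0x4=4, data at stream[29..33]='dnfj' -> body[11..15], body so far='45pl1rj30sgdnfj'
Chunk 5: stream[35..36]='0' size=0 (terminator). Final body='45pl1rj30sgdnfj' (15 bytes)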